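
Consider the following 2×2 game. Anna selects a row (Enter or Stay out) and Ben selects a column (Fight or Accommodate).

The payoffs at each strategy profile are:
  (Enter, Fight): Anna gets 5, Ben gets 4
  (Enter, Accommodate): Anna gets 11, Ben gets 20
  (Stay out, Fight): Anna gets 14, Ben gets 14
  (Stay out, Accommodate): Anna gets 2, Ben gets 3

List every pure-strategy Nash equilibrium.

(Enter, Accommodate) and (Stay out, Fight)

(Enter, Fight): Anna prefers Stay out (14 > 5); Ben prefers Accommodate (20 > 4) — not an equilibrium.
(Enter, Accommodate): Anna gets 11 ≥ 2 from Stay out, and Ben gets 20 ≥ 4 from Fight — Nash equilibrium.
(Stay out, Fight): Anna gets 14 ≥ 5 from Enter, and Ben gets 14 ≥ 3 from Accommodate — Nash equilibrium.
(Stay out, Accommodate): Anna prefers Enter (11 > 2); Ben prefers Fight (14 > 3) — not an equilibrium.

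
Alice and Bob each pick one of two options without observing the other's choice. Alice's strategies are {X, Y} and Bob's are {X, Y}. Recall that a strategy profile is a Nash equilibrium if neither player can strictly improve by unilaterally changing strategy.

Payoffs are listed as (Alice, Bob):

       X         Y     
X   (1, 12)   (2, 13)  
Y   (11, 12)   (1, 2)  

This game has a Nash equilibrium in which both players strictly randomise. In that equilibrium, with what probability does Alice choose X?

10/11

Let r be the probability that Alice plays X. In a completely mixed equilibrium, Bob must be indifferent between X and Y.
Bob's expected payoff from X is 12r + 12(1−r); from Y it is 13r + 2(1−r).
Setting these equal: 12 = 11r + 2, so r = 10/11.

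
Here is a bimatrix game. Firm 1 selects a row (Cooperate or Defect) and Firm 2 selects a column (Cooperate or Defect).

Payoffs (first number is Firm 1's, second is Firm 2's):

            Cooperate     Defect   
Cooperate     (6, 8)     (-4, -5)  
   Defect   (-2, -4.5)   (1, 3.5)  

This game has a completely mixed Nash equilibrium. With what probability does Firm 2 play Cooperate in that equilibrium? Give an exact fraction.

Let c be the probability that Firm 2 plays Cooperate. In a completely mixed equilibrium, Firm 1 must be indifferent between Cooperate and Defect.
Firm 1's expected payoff from Cooperate is 6c − 4(1−c); from Defect it is −2c + (1−c).
Setting these equal: 10c − 4 = −3c + 1, so c = 5/13.

5/13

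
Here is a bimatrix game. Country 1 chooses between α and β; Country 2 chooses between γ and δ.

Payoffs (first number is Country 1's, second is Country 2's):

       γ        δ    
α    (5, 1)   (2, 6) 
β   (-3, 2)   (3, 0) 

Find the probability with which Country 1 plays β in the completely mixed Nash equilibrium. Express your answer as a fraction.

5/7

Let p be the probability that Country 1 plays α. In a completely mixed equilibrium, Country 2 must be indifferent between γ and δ.
Country 2's expected payoff from γ is p + 2(1−p); from δ it is 6p.
Setting these equal: −p + 2 = 6p, so p = 2/7.
Therefore Country 1 plays β with probability 1 − 2/7 = 5/7.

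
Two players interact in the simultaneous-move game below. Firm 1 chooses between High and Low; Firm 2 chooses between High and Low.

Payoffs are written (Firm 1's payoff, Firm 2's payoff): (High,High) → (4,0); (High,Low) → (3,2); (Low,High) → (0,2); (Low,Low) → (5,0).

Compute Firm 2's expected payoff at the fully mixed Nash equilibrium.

First find x, the probability Firm 1 plays High, from Firm 2's indifference between High and Low: 2(1−x) = 2x, giving x = 1/2.
Since Firm 2 is indifferent in equilibrium, Firm 2's expected payoff equals the payoff from either column against (1/2, 1/2). Using High: 2(1/2) = 1.

1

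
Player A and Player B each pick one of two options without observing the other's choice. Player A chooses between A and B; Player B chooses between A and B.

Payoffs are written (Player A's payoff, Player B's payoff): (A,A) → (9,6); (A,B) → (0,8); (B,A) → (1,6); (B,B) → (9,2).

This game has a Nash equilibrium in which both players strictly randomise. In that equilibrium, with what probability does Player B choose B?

8/17

Let y be the probability that Player B plays A. In a completely mixed equilibrium, Player A must be indifferent between A and B.
Player A's expected payoff from A is 9y; from B it is y + 9(1−y).
Setting these equal: 9y = −8y + 9, so y = 9/17.
Therefore Player B plays B with probability 1 − 9/17 = 8/17.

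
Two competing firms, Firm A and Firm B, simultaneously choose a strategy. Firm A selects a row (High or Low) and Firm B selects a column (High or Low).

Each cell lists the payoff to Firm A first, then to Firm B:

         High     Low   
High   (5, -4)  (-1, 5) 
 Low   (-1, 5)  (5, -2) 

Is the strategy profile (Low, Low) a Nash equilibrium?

No

At (Low, Low), Firm A earns 5; switching to High would give -1, so Firm A has no profitable deviation.
Firm B earns -2; switching to High would give 5, so Firm B would deviate.
Since at least one player can profitably deviate, this is not a Nash equilibrium.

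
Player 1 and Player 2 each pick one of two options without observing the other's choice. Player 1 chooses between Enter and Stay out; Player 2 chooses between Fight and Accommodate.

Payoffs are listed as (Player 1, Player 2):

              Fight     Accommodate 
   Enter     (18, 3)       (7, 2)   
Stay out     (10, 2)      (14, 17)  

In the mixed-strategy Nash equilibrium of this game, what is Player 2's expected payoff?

47/16

First find x, the probability Player 1 plays Enter, from Player 2's indifference between Fight and Accommodate: 3x + 2(1−x) = 2x + 17(1−x), giving x = 15/16.
Since Player 2 is indifferent in equilibrium, Player 2's expected payoff equals the payoff from either column against (15/16, 1/16). Using Fight: 3(15/16) + 2(1/16) = 47/16.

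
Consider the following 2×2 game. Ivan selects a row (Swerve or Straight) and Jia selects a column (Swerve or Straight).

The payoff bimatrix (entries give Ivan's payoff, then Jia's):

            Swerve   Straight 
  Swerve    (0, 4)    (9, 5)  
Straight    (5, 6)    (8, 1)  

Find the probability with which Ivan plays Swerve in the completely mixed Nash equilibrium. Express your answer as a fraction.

5/6

Let x be the probability that Ivan plays Swerve. In a completely mixed equilibrium, Jia must be indifferent between Swerve and Straight.
Jia's expected payoff from Swerve is 4x + 6(1−x); from Straight it is 5x + (1−x).
Setting these equal: −2x + 6 = 4x + 1, so x = 5/6.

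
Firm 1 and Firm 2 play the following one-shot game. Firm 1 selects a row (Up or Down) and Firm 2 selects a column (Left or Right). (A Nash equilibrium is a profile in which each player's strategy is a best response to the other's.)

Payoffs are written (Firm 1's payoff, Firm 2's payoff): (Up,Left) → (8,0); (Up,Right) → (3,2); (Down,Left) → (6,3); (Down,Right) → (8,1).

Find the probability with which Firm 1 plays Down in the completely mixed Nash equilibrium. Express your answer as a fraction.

1/2

Let r be the probability that Firm 1 plays Up. In a completely mixed equilibrium, Firm 2 must be indifferent between Left and Right.
Firm 2's expected payoff from Left is 3(1−r); from Right it is 2r + (1−r).
Setting these equal: −3r + 3 = r + 1, so r = 1/2.
Therefore Firm 1 plays Down with probability 1 − 1/2 = 1/2.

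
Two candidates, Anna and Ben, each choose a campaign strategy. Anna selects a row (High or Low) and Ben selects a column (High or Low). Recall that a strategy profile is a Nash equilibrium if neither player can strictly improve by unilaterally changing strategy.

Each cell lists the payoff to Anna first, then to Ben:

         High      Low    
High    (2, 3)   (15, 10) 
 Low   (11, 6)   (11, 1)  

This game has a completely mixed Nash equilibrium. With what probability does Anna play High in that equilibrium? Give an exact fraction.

5/12

Let p be the probability that Anna plays High. In a completely mixed equilibrium, Ben must be indifferent between High and Low.
Ben's expected payoff from High is 3p + 6(1−p); from Low it is 10p + (1−p).
Setting these equal: −3p + 6 = 9p + 1, so p = 5/12.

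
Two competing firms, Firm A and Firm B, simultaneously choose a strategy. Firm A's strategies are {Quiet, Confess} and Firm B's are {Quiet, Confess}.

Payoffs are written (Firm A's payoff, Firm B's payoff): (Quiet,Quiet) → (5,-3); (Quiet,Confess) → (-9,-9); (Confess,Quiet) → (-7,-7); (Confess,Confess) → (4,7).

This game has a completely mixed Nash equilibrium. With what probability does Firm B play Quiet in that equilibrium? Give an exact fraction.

Let c be the probability that Firm B plays Quiet. In a completely mixed equilibrium, Firm A must be indifferent between Quiet and Confess.
Firm A's expected payoff from Quiet is 5c − 9(1−c); from Confess it is −7c + 4(1−c).
Setting these equal: 14c − 9 = −11c + 4, so c = 13/25.

13/25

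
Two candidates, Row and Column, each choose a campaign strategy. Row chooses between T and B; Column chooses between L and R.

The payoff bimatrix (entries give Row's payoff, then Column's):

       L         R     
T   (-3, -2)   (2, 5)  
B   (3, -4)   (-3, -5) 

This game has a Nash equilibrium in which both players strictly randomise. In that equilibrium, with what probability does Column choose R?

6/11

Let q be the probability that Column plays L. In a completely mixed equilibrium, Row must be indifferent between T and B.
Row's expected payoff from T is −3q + 2(1−q); from B it is 3q − 3(1−q).
Setting these equal: −5q + 2 = 6q − 3, so q = 5/11.
Therefore Column plays R with probability 1 − 5/11 = 6/11.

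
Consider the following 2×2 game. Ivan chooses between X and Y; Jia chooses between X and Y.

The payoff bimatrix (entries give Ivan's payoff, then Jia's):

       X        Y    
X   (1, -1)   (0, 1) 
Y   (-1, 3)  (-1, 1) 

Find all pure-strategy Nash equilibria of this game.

(X, X): Jia prefers Y (1 > -1) — not an equilibrium.
(X, Y): Ivan gets 0 ≥ -1 from Y, and Jia gets 1 ≥ -1 from X — Nash equilibrium.
(Y, X): Ivan prefers X (1 > -1) — not an equilibrium.
(Y, Y): Ivan prefers X (0 > -1); Jia prefers X (3 > 1) — not an equilibrium.

(X, Y)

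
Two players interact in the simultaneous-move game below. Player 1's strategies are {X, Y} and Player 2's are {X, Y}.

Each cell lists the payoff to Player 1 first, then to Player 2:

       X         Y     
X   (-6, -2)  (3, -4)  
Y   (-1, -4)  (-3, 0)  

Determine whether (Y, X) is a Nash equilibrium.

No

At (Y, X), Player 1 earns -1; switching to X would give -6, so Player 1 has no profitable deviation.
Player 2 earns -4; switching to Y would give 0, so Player 2 would deviate.
Since at least one player can profitably deviate, this is not a Nash equilibrium.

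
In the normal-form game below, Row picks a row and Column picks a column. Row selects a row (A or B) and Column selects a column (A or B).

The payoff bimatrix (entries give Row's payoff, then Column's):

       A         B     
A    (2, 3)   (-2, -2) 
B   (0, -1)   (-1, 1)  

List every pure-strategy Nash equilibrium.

(A, A) and (B, B)

(A, A): Row gets 2 ≥ 0 from B, and Column gets 3 ≥ -2 from B — Nash equilibrium.
(A, B): Row prefers B (-1 > -2); Column prefers A (3 > -2) — not an equilibrium.
(B, A): Row prefers A (2 > 0); Column prefers B (1 > -1) — not an equilibrium.
(B, B): Row gets -1 ≥ -2 from A, and Column gets 1 ≥ -1 from A — Nash equilibrium.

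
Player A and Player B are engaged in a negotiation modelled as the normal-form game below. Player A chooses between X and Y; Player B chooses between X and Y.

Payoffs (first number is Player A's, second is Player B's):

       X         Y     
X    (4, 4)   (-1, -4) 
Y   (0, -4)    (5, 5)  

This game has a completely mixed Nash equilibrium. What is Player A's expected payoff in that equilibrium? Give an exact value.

First find q, the probability Player B plays X, from Player A's indifference between X and Y: 4q − (1−q) = 5(1−q), giving q = 3/5.
Since Player A is indifferent in equilibrium, Player A's expected payoff equals the payoff from either row against (3/5, 2/5). Using X: 4(3/5) − (2/5) = 2.

2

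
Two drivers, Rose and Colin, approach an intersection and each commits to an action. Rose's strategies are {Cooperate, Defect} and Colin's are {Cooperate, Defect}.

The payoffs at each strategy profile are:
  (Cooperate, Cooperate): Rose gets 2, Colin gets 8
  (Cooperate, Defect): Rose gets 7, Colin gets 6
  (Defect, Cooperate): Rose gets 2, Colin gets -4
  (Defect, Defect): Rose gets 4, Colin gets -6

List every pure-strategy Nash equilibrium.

(Cooperate, Cooperate): Rose gets 2 ≥ 2 from Defect, and Colin gets 8 ≥ 6 from Defect — Nash equilibrium.
(Cooperate, Defect): Colin prefers Cooperate (8 > 6) — not an equilibrium.
(Defect, Cooperate): Rose gets 2 ≥ 2 from Cooperate, and Colin gets -4 ≥ -6 from Defect — Nash equilibrium.
(Defect, Defect): Rose prefers Cooperate (7 > 4); Colin prefers Cooperate (-4 > -6) — not an equilibrium.

(Cooperate, Cooperate) and (Defect, Cooperate)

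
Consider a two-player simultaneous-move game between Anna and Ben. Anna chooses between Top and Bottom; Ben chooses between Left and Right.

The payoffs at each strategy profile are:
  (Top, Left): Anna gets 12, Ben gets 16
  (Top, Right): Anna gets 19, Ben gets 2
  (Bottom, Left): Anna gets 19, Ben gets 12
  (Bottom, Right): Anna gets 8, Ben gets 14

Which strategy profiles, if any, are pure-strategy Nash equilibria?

(Top, Left): Anna prefers Bottom (19 > 12) — not an equilibrium.
(Top, Right): Ben prefers Left (16 > 2) — not an equilibrium.
(Bottom, Left): Ben prefers Right (14 > 12) — not an equilibrium.
(Bottom, Right): Anna prefers Top (19 > 8) — not an equilibrium.

none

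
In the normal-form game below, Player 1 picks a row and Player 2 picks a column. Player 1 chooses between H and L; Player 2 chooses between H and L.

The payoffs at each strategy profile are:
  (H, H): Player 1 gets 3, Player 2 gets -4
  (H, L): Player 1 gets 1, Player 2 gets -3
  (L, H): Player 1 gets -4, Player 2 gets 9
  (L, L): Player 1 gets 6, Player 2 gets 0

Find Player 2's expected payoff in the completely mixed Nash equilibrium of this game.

-27/10

First find p, the probability Player 1 plays H, from Player 2's indifference between H and L: −4p + 9(1−p) = −3p, giving p = 9/10.
Since Player 2 is indifferent in equilibrium, Player 2's expected payoff equals the payoff from either column against (9/10, 1/10). Using H: −4(9/10) + 9(1/10) = -27/10.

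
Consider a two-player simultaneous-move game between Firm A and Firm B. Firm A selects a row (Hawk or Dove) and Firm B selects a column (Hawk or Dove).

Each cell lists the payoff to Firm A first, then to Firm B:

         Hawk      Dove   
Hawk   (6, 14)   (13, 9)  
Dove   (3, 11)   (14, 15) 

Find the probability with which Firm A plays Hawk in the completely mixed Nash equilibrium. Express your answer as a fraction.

Let x be the probability that Firm A plays Hawk. In a completely mixed equilibrium, Firm B must be indifferent between Hawk and Dove.
Firm B's expected payoff from Hawk is 14x + 11(1−x); from Dove it is 9x + 15(1−x).
Setting these equal: 3x + 11 = −6x + 15, so x = 4/9.

4/9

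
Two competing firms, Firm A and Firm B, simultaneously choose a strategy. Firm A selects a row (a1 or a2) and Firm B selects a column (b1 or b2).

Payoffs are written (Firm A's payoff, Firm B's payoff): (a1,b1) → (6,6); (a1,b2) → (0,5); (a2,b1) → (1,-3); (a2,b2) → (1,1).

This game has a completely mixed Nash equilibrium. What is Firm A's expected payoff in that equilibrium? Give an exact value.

First find y, the probability Firm B plays b1, from Firm A's indifference between a1 and a2: 6y = y + (1−y), giving y = 1/6.
Since Firm A is indifferent in equilibrium, Firm A's expected payoff equals the payoff from either row against (1/6, 5/6). Using a1: 6(1/6) = 1.

1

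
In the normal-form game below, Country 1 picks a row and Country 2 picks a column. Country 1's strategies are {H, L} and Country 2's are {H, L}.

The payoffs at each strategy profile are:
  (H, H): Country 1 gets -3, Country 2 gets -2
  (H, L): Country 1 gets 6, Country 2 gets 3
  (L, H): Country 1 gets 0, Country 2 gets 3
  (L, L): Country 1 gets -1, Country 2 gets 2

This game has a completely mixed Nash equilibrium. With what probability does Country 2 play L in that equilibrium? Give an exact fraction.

Let c be the probability that Country 2 plays H. In a completely mixed equilibrium, Country 1 must be indifferent between H and L.
Country 1's expected payoff from H is −3c + 6(1−c); from L it is −(1−c).
Setting these equal: −9c + 6 = c − 1, so c = 7/10.
Therefore Country 2 plays L with probability 1 − 7/10 = 3/10.

3/10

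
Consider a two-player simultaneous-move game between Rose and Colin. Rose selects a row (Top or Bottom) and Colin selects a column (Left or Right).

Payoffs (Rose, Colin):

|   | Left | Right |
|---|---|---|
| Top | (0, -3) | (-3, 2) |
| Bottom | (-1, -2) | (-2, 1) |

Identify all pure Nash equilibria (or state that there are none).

(Top, Left): Colin prefers Right (2 > -3) — not an equilibrium.
(Top, Right): Rose prefers Bottom (-2 > -3) — not an equilibrium.
(Bottom, Left): Rose prefers Top (0 > -1); Colin prefers Right (1 > -2) — not an equilibrium.
(Bottom, Right): Rose gets -2 ≥ -3 from Top, and Colin gets 1 ≥ -2 from Left — Nash equilibrium.

(Bottom, Right)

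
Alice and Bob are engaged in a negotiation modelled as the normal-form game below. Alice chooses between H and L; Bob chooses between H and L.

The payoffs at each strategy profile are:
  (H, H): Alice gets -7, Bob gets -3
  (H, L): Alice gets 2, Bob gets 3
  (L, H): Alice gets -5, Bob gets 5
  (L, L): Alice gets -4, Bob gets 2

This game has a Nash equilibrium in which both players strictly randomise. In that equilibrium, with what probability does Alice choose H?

1/3

Let x be the probability that Alice plays H. In a completely mixed equilibrium, Bob must be indifferent between H and L.
Bob's expected payoff from H is −3x + 5(1−x); from L it is 3x + 2(1−x).
Setting these equal: −8x + 5 = x + 2, so x = 1/3.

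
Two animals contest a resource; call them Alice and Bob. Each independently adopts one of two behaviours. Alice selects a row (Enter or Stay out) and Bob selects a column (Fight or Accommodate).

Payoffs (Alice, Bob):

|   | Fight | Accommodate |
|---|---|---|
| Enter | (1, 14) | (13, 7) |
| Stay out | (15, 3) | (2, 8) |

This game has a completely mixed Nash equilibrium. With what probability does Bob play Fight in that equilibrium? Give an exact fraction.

Let c be the probability that Bob plays Fight. In a completely mixed equilibrium, Alice must be indifferent between Enter and Stay out.
Alice's expected payoff from Enter is c + 13(1−c); from Stay out it is 15c + 2(1−c).
Setting these equal: −12c + 13 = 13c + 2, so c = 11/25.

11/25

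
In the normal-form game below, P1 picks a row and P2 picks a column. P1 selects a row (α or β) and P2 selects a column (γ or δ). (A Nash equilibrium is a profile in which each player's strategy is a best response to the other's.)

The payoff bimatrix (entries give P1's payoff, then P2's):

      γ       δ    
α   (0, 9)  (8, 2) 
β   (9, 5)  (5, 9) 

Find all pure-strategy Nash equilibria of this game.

(α, γ): P1 prefers β (9 > 0) — not an equilibrium.
(α, δ): P2 prefers γ (9 > 2) — not an equilibrium.
(β, γ): P2 prefers δ (9 > 5) — not an equilibrium.
(β, δ): P1 prefers α (8 > 5) — not an equilibrium.

none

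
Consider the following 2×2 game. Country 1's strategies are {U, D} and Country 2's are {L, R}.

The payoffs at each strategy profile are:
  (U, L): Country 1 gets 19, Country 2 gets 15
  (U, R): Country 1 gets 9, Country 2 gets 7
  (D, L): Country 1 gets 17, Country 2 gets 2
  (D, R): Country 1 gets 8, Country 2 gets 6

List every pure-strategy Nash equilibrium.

(U, L)

(U, L): Country 1 gets 19 ≥ 17 from D, and Country 2 gets 15 ≥ 7 from R — Nash equilibrium.
(U, R): Country 2 prefers L (15 > 7) — not an equilibrium.
(D, L): Country 1 prefers U (19 > 17); Country 2 prefers R (6 > 2) — not an equilibrium.
(D, R): Country 1 prefers U (9 > 8) — not an equilibrium.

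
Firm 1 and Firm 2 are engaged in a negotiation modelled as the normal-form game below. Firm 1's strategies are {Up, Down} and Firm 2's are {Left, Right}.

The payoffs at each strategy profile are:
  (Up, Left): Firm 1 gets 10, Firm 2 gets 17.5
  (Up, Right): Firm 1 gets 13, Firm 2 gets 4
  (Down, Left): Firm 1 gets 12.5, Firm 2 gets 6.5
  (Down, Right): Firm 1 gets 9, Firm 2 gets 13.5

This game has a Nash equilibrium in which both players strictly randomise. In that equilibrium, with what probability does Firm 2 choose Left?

8/13

Let y be the probability that Firm 2 plays Left. In a completely mixed equilibrium, Firm 1 must be indifferent between Up and Down.
Firm 1's expected payoff from Up is 10y + 13(1−y); from Down it is 12.5y + 9(1−y).
Setting these equal: −3y + 13 = 3.5y + 9, so y = 8/13.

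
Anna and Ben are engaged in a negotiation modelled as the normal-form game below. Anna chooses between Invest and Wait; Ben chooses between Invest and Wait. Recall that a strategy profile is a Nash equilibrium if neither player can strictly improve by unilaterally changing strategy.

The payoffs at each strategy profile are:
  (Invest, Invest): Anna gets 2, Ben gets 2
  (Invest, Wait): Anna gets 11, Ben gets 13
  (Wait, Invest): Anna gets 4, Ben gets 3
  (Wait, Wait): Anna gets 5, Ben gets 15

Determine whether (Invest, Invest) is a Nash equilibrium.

At (Invest, Invest), Anna earns 2; switching to Wait would give 4, so Anna would deviate.
Ben earns 2; switching to Wait would give 13, so Ben would deviate.
Since at least one player can profitably deviate, this is not a Nash equilibrium.

No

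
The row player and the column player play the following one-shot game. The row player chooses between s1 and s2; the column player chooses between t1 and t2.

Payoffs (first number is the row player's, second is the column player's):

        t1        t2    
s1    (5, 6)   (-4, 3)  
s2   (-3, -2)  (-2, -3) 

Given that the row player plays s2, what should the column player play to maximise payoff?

Against s2, the column player earns -2 from t1 and -3 from t2.
So t1 is the best response.

t1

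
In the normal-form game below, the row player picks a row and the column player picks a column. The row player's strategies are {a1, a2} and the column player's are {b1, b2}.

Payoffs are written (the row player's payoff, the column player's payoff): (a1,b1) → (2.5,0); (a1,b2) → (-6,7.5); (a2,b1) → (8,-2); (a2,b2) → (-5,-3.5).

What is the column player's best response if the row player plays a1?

Against a1, the column player earns 0 from b1 and 7.5 from b2.
So b2 is the best response.

b2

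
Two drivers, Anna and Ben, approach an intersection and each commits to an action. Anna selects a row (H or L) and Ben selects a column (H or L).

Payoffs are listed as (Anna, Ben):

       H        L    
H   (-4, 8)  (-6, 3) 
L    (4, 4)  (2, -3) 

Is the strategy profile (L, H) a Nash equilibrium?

At (L, H), Anna earns 4; switching to H would give -4, so Anna has no profitable deviation.
Ben earns 4; switching to L would give -3, so Ben has no profitable deviation.
Neither player can gain by a unilateral deviation, so this profile is a Nash equilibrium.

Yes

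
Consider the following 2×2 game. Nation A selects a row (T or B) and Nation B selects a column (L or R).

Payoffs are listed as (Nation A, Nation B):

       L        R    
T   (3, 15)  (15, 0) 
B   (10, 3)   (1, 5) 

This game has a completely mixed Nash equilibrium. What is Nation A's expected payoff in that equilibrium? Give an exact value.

First find y, the probability Nation B plays L, from Nation A's indifference between T and B: 3y + 15(1−y) = 10y + (1−y), giving y = 2/3.
Since Nation A is indifferent in equilibrium, Nation A's expected payoff equals the payoff from either row against (2/3, 1/3). Using T: 3(2/3) + 15(1/3) = 7.

7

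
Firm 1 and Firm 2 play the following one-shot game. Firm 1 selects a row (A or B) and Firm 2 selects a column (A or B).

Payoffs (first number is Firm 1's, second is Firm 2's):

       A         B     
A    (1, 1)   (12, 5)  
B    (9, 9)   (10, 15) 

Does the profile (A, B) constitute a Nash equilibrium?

Yes

At (A, B), Firm 1 earns 12; switching to B would give 10, so Firm 1 has no profitable deviation.
Firm 2 earns 5; switching to A would give 1, so Firm 2 has no profitable deviation.
Neither player can gain by a unilateral deviation, so this profile is a Nash equilibrium.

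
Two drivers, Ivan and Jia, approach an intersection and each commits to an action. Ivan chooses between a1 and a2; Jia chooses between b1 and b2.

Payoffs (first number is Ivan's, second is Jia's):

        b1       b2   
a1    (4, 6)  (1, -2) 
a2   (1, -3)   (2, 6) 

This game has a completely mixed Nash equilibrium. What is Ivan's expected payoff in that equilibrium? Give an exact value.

7/4

First find q, the probability Jia plays b1, from Ivan's indifference between a1 and a2: 4q + (1−q) = q + 2(1−q), giving q = 1/4.
Since Ivan is indifferent in equilibrium, Ivan's expected payoff equals the payoff from either row against (1/4, 3/4). Using a1: 4(1/4) + (3/4) = 7/4.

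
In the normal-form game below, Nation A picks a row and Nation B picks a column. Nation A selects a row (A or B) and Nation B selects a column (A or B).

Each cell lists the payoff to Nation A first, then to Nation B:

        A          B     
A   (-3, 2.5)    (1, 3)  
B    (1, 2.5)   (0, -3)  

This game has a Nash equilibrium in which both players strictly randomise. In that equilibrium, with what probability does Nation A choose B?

Let p be the probability that Nation A plays A. In a completely mixed equilibrium, Nation B must be indifferent between A and B.
Nation B's expected payoff from A is 2.5p + 2.5(1−p); from B it is 3p − 3(1−p).
Setting these equal: 2.5 = 6p − 3, so p = 11/12.
Therefore Nation A plays B with probability 1 − 11/12 = 1/12.

1/12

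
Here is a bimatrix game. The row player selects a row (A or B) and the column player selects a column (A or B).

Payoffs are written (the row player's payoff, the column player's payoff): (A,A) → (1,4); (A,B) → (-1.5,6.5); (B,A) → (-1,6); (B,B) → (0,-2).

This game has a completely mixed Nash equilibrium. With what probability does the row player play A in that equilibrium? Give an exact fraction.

16/21

Let r be the probability that the row player plays A. In a completely mixed equilibrium, the column player must be indifferent between A and B.
The column player's expected payoff from A is 4r + 6(1−r); from B it is 6.5r − 2(1−r).
Setting these equal: −2r + 6 = 8.5r − 2, so r = 16/21.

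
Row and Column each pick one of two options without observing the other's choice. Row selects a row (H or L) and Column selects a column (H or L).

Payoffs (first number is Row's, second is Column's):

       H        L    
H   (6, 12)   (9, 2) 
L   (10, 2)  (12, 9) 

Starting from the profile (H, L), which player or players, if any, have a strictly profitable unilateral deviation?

Row at (H, L) earns 9; deviating to L yields 12 — a strict improvement.
Column earns 2; deviating to H yields 12 — a strict improvement.
Both Row and Column have strictly profitable deviations.

Both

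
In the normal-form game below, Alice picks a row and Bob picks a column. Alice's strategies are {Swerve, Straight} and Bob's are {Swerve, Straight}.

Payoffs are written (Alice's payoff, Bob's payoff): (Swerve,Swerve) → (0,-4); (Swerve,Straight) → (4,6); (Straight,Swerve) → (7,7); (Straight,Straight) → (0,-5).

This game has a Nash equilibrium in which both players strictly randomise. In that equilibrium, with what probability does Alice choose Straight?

Let r be the probability that Alice plays Swerve. In a completely mixed equilibrium, Bob must be indifferent between Swerve and Straight.
Bob's expected payoff from Swerve is −4r + 7(1−r); from Straight it is 6r − 5(1−r).
Setting these equal: −11r + 7 = 11r − 5, so r = 6/11.
Therefore Alice plays Straight with probability 1 − 6/11 = 5/11.

5/11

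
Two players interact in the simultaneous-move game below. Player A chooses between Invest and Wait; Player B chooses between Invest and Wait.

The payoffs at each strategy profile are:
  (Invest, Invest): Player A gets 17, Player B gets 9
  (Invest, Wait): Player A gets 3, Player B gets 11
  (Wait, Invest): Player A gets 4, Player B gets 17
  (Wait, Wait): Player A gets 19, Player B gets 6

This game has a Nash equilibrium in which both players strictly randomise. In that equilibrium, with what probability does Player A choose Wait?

2/13

Let x be the probability that Player A plays Invest. In a completely mixed equilibrium, Player B must be indifferent between Invest and Wait.
Player B's expected payoff from Invest is 9x + 17(1−x); from Wait it is 11x + 6(1−x).
Setting these equal: −8x + 17 = 5x + 6, so x = 11/13.
Therefore Player A plays Wait with probability 1 − 11/13 = 2/13.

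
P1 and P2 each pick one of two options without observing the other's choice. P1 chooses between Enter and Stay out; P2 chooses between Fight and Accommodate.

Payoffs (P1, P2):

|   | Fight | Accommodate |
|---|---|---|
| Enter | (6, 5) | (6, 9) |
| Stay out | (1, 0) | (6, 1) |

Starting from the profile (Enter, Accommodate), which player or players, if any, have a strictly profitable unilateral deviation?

P1 at (Enter, Accommodate) earns 6; deviating to Stay out yields 6 — not better.
P2 earns 9; deviating to Fight yields 5 — not better.
Neither player can strictly improve; the profile is a Nash equilibrium.

Neither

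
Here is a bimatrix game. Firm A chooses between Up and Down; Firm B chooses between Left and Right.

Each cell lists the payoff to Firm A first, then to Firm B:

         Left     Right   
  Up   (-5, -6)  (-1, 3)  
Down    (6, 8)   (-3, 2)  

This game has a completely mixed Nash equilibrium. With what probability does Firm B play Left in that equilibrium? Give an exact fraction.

Let q be the probability that Firm B plays Left. In a completely mixed equilibrium, Firm A must be indifferent between Up and Down.
Firm A's expected payoff from Up is −5q − (1−q); from Down it is 6q − 3(1−q).
Setting these equal: −4q − 1 = 9q − 3, so q = 2/13.

2/13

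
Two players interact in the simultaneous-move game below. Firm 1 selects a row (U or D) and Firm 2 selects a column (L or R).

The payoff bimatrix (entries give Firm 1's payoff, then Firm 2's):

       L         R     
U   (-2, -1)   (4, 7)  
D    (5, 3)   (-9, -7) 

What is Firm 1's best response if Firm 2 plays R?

U

Against R, Firm 1 earns 4 from U and -9 from D.
So U is the best response.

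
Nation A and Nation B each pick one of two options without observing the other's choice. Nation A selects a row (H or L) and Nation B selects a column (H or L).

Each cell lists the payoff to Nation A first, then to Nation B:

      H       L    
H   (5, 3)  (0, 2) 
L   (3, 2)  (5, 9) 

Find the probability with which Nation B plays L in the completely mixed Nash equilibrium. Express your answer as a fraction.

2/7

Let q be the probability that Nation B plays H. In a completely mixed equilibrium, Nation A must be indifferent between H and L.
Nation A's expected payoff from H is 5q; from L it is 3q + 5(1−q).
Setting these equal: 5q = −2q + 5, so q = 5/7.
Therefore Nation B plays L with probability 1 − 5/7 = 2/7.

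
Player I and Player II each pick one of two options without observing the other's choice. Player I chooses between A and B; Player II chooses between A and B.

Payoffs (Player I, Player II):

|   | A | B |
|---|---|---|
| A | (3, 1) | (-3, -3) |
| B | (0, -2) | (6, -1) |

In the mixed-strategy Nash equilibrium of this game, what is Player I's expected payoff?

3/2

First find y, the probability Player II plays A, from Player I's indifference between A and B: 3y − 3(1−y) = 6(1−y), giving y = 3/4.
Since Player I is indifferent in equilibrium, Player I's expected payoff equals the payoff from either row against (3/4, 1/4). Using A: 3(3/4) − 3(1/4) = 3/2.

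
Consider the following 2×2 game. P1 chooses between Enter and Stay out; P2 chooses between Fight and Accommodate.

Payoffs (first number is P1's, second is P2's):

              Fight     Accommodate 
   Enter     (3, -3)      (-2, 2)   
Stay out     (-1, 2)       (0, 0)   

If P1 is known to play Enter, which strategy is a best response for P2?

Accommodate

Against Enter, P2 earns -3 from Fight and 2 from Accommodate.
So Accommodate is the best response.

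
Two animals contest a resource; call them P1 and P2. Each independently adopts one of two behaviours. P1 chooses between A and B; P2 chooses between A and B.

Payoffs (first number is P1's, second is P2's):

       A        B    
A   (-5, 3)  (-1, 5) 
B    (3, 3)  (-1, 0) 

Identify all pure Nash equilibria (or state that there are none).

(A, B) and (B, A)

(A, A): P1 prefers B (3 > -5); P2 prefers B (5 > 3) — not an equilibrium.
(A, B): P1 gets -1 ≥ -1 from B, and P2 gets 5 ≥ 3 from A — Nash equilibrium.
(B, A): P1 gets 3 ≥ -5 from A, and P2 gets 3 ≥ 0 from B — Nash equilibrium.
(B, B): P2 prefers A (3 > 0) — not an equilibrium.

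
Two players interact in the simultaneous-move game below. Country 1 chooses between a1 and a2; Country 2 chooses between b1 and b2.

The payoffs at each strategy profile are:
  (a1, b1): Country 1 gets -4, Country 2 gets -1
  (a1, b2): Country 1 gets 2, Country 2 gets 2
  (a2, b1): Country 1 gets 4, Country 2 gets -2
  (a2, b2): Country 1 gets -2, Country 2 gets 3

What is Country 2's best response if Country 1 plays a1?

Against a1, Country 2 earns -1 from b1 and 2 from b2.
So b2 is the best response.

b2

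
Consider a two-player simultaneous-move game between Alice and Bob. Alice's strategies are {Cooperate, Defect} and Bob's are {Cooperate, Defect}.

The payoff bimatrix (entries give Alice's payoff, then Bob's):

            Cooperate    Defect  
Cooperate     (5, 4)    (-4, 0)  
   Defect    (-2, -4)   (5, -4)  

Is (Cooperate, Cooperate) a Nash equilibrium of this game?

Yes

At (Cooperate, Cooperate), Alice earns 5; switching to Defect would give -2, so Alice has no profitable deviation.
Bob earns 4; switching to Defect would give 0, so Bob has no profitable deviation.
Neither player can gain by a unilateral deviation, so this profile is a Nash equilibrium.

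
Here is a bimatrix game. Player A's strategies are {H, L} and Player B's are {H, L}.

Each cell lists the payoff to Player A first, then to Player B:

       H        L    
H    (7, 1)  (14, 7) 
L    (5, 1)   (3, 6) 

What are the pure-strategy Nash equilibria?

(H, H): Player B prefers L (7 > 1) — not an equilibrium.
(H, L): Player A gets 14 ≥ 3 from L, and Player B gets 7 ≥ 1 from H — Nash equilibrium.
(L, H): Player A prefers H (7 > 5); Player B prefers L (6 > 1) — not an equilibrium.
(L, L): Player A prefers H (14 > 3) — not an equilibrium.

(H, L)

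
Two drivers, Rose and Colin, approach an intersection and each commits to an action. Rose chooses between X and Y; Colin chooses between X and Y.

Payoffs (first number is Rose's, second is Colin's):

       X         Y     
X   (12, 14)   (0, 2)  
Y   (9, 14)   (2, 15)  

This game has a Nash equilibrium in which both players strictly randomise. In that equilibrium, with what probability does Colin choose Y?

Let y be the probability that Colin plays X. In a completely mixed equilibrium, Rose must be indifferent between X and Y.
Rose's expected payoff from X is 12y; from Y it is 9y + 2(1−y).
Setting these equal: 12y = 7y + 2, so y = 2/5.
Therefore Colin plays Y with probability 1 − 2/5 = 3/5.

3/5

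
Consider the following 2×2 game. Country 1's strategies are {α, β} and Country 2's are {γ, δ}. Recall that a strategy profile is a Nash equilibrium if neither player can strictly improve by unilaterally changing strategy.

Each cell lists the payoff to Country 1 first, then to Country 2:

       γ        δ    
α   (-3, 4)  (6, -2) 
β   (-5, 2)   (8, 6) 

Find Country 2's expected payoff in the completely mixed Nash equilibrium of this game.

14/5

First find p, the probability Country 1 plays α, from Country 2's indifference between γ and δ: 4p + 2(1−p) = −2p + 6(1−p), giving p = 2/5.
Since Country 2 is indifferent in equilibrium, Country 2's expected payoff equals the payoff from either column against (2/5, 3/5). Using γ: 4(2/5) + 2(3/5) = 14/5.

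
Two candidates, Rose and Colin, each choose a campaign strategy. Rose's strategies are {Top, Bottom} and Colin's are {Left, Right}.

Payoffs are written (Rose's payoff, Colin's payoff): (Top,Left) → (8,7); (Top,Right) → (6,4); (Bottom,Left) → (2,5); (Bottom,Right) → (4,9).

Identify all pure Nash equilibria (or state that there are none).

(Top, Left)

(Top, Left): Rose gets 8 ≥ 2 from Bottom, and Colin gets 7 ≥ 4 from Right — Nash equilibrium.
(Top, Right): Colin prefers Left (7 > 4) — not an equilibrium.
(Bottom, Left): Rose prefers Top (8 > 2); Colin prefers Right (9 > 5) — not an equilibrium.
(Bottom, Right): Rose prefers Top (6 > 4) — not an equilibrium.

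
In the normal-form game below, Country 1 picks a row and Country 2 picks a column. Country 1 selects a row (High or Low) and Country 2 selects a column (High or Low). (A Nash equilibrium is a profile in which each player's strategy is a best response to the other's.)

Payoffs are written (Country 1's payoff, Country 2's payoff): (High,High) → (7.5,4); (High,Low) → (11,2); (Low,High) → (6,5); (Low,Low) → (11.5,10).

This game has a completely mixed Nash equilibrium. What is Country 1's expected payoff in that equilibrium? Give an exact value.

First find y, the probability Country 2 plays High, from Country 1's indifference between High and Low: 7.5y + 11(1−y) = 6y + 11.5(1−y), giving y = 1/4.
Since Country 1 is indifferent in equilibrium, Country 1's expected payoff equals the payoff from either row against (1/4, 3/4). Using High: 7.5(1/4) + 11(3/4) = 81/8.

81/8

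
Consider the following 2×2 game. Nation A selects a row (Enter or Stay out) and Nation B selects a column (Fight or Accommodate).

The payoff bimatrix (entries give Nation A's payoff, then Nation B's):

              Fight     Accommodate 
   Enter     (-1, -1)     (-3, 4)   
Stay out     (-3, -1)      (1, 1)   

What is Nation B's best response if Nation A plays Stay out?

Against Stay out, Nation B earns -1 from Fight and 1 from Accommodate.
So Accommodate is the best response.

Accommodate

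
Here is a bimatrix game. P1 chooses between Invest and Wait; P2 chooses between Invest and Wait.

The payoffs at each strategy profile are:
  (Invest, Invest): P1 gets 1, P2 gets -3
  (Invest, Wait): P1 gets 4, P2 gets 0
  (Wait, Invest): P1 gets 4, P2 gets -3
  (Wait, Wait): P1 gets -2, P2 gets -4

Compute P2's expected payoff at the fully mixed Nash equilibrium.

-3

First find x, the probability P1 plays Invest, from P2's indifference between Invest and Wait: −3x − 3(1−x) = −4(1−x), giving x = 1/4.
Since P2 is indifferent in equilibrium, P2's expected payoff equals the payoff from either column against (1/4, 3/4). Using Invest: −3(1/4) − 3(3/4) = -3.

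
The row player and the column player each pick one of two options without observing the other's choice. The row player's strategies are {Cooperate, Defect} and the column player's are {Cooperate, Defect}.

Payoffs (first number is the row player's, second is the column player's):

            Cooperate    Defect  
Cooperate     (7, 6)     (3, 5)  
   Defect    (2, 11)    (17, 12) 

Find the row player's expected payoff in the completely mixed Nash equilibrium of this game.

First find q, the probability the column player plays Cooperate, from the row player's indifference between Cooperate and Defect: 7q + 3(1−q) = 2q + 17(1−q), giving q = 14/19.
Since the row player is indifferent in equilibrium, the row player's expected payoff equals the payoff from either row against (14/19, 5/19). Using Cooperate: 7(14/19) + 3(5/19) = 113/19.

113/19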